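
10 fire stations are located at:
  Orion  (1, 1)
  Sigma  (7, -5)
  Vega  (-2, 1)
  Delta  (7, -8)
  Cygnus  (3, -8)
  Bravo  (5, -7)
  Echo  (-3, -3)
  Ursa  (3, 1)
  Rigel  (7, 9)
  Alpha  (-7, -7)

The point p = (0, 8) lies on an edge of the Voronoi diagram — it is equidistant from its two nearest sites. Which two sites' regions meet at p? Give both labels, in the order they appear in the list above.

Orion and Rigel

Squared distances from p to each site:
d²(p, Orion) = (0−1)² + (8−1)² = 1 + 49 = 50
d²(p, Sigma) = (0−7)² + (8−(-5))² = 49 + 169 = 218
d²(p, Vega) = (0−(-2))² + (8−1)² = 4 + 49 = 53
d²(p, Delta) = (0−7)² + (8−(-8))² = 49 + 256 = 305
d²(p, Cygnus) = (0−3)² + (8−(-8))² = 9 + 256 = 265
d²(p, Bravo) = (0−5)² + (8−(-7))² = 25 + 225 = 250
d²(p, Echo) = (0−(-3))² + (8−(-3))² = 9 + 121 = 130
d²(p, Ursa) = (0−3)² + (8−1)² = 9 + 49 = 58
d²(p, Rigel) = (0−7)² + (8−9)² = 49 + 1 = 50
d²(p, Alpha) = (0−(-7))² + (8−(-7))² = 49 + 225 = 274
p is equidistant from Orion and Rigel (both at squared distance 50), and every other site is strictly farther — so p lies on the Orion–Rigel Voronoi edge.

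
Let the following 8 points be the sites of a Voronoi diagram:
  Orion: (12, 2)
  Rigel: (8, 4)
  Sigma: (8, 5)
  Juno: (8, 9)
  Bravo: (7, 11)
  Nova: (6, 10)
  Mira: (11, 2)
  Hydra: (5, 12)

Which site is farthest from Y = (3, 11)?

Since √ is increasing, it suffices to compare squared distances:
d²(Y, Orion) = (3−12)² + (11−2)² = 81 + 81 = 162
d²(Y, Rigel) = (3−8)² + (11−4)² = 25 + 49 = 74
d²(Y, Sigma) = (3−8)² + (11−5)² = 25 + 36 = 61
d²(Y, Juno) = (3−8)² + (11−9)² = 25 + 4 = 29
d²(Y, Bravo) = (3−7)² + (11−11)² = 16 + 0 = 16
d²(Y, Nova) = (3−6)² + (11−10)² = 9 + 1 = 10
d²(Y, Mira) = (3−11)² + (11−2)² = 64 + 81 = 145
d²(Y, Hydra) = (3−5)² + (11−12)² = 4 + 1 = 5
The largest is to Orion.

Orion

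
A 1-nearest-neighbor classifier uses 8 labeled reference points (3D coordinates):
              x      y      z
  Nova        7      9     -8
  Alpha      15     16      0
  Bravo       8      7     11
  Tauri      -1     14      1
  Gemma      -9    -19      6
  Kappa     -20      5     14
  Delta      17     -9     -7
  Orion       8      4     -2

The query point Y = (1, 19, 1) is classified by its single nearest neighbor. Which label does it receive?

Tauri

Squared Euclidean distances:
d²(Y, Nova) = 36 + 100 + 81 = 217
d²(Y, Alpha) = 196 + 9 + 1 = 206
d²(Y, Bravo) = 49 + 144 + 100 = 293
d²(Y, Tauri) = 4 + 25 + 0 = 29
d²(Y, Gemma) = 100 + 1444 + 25 = 1569
d²(Y, Kappa) = 441 + 196 + 169 = 806
d²(Y, Delta) = 256 + 784 + 64 = 1104
d²(Y, Orion) = 49 + 225 + 9 = 283
Tauri is nearest.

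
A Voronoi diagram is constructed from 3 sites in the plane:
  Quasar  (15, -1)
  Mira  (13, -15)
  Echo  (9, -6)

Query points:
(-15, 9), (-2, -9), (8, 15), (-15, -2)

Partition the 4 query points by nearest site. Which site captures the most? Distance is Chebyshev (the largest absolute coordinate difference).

(-15, 9) — d to each: Quasar:30, Mira:28, Echo:24 → nearest is Echo
(-2, -9) — d to each: Quasar:17, Mira:15, Echo:11 → nearest is Echo
(8, 15) — d to each: Quasar:16, Mira:30, Echo:21 → nearest is Quasar
(-15, -2) — d to each: Quasar:30, Mira:28, Echo:24 → nearest is Echo
Tally — Quasar:1, Echo:3. Echo captures the most (3).

Echo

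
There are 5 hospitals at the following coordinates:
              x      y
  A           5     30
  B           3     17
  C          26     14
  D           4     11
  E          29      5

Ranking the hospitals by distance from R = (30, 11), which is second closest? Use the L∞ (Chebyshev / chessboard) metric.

E

d(R,A) = max(25, 19) = 25
d(R,B) = max(27, 6) = 27
d(R,C) = max(4, 3) = 4
d(R,D) = max(26, 0) = 26
d(R,E) = max(1, 6) = 6
Sorted ascending: C, E, A, … — the second-nearest is E.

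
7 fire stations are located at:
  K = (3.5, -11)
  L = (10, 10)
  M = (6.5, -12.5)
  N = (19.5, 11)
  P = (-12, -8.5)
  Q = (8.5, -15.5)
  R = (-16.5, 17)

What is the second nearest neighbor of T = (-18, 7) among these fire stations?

Compare squared distances (the ordering matches that of the actual distances):
|TK|² = (-18−3.5)² + (7−(-11))² = 462.25 + 324 = 786.25
|TL|² = (-18−10)² + (7−10)² = 784 + 9 = 793
|TM|² = (-18−6.5)² + (7−(-12.5))² = 600.25 + 380.25 = 980.5
|TN|² = (-18−19.5)² + (7−11)² = 1406.25 + 16 = 1422.25
|TP|² = (-18−(-12))² + (7−(-8.5))² = 36 + 240.25 = 276.25
|TQ|² = (-18−8.5)² + (7−(-15.5))² = 702.25 + 506.25 = 1208.5
|TR|² = (-18−(-16.5))² + (7−17)² = 2.25 + 100 = 102.25
Sorted ascending: R, P, K, … — the second-nearest is P.

P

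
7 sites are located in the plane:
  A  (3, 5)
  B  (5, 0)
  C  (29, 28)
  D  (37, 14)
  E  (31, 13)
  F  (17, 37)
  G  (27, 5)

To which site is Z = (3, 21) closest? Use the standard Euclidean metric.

Squared Euclidean distances:
|ZA|² = 0 + 256 = 256
|ZB|² = 4 + 441 = 445
|ZC|² = 676 + 49 = 725
|ZD|² = 1156 + 49 = 1205
|ZE|² = 784 + 64 = 848
|ZF|² = 196 + 256 = 452
|ZG|² = 576 + 256 = 832
A is nearest.

A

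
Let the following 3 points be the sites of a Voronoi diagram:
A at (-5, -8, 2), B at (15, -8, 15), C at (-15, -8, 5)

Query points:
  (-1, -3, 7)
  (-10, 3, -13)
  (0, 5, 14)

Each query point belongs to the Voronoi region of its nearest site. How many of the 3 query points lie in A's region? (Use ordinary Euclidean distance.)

(-1, -3, 7) — d² to each: A:66, B:345, C:225 → nearest is A
(-10, 3, -13) — d² to each: A:371, B:1530, C:470 → nearest is A
(0, 5, 14) — d² to each: A:338, B:395, C:475 → nearest is A
3 of the 3 points have A as nearest.

3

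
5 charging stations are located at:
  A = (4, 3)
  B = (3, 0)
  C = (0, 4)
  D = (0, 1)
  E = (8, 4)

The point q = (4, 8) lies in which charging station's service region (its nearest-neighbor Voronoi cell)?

A

Since √ is increasing, it suffices to compare squared distances:
|qA|² = (4−4)² + (8−3)² = 0 + 25 = 25
|qB|² = (4−3)² + (8−0)² = 1 + 64 = 65
|qC|² = (4−0)² + (8−4)² = 16 + 16 = 32
|qD|² = (4−0)² + (8−1)² = 16 + 49 = 65
|qE|² = (4−8)² + (8−4)² = 16 + 16 = 32
The smallest is to A, so q lies in the Voronoi region of A.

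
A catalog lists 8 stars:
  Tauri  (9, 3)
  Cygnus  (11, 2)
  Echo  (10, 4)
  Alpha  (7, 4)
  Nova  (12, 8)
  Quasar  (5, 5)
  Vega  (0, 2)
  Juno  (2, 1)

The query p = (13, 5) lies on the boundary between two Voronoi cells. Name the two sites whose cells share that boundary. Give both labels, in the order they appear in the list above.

Squared distances from p to each site:
d²(p, Tauri) = 16 + 4 = 20
d²(p, Cygnus) = 4 + 9 = 13
d²(p, Echo) = 9 + 1 = 10
d²(p, Alpha) = 36 + 1 = 37
d²(p, Nova) = 1 + 9 = 10
d²(p, Quasar) = 64 + 0 = 64
d²(p, Vega) = 169 + 9 = 178
d²(p, Juno) = 121 + 16 = 137
p is equidistant from Echo and Nova (both at squared distance 10), and every other site is strictly farther — so p lies on the Echo–Nova Voronoi edge.

Echo and Nova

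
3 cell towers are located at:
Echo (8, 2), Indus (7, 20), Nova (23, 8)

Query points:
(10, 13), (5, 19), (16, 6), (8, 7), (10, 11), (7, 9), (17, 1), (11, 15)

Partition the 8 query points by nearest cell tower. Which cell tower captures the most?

Echo

(10, 13) — d² to each: Echo:125, Indus:58, Nova:194 → nearest is Indus
(5, 19) — d² to each: Echo:298, Indus:5, Nova:445 → nearest is Indus
(16, 6) — d² to each: Echo:80, Indus:277, Nova:53 → nearest is Nova
(8, 7) — d² to each: Echo:25, Indus:170, Nova:226 → nearest is Echo
(10, 11) — d² to each: Echo:85, Indus:90, Nova:178 → nearest is Echo
(7, 9) — d² to each: Echo:50, Indus:121, Nova:257 → nearest is Echo
(17, 1) — d² to each: Echo:82, Indus:461, Nova:85 → nearest is Echo
(11, 15) — d² to each: Echo:178, Indus:41, Nova:193 → nearest is Indus
Tally — Echo:4, Indus:3, Nova:1. Echo captures the most (4).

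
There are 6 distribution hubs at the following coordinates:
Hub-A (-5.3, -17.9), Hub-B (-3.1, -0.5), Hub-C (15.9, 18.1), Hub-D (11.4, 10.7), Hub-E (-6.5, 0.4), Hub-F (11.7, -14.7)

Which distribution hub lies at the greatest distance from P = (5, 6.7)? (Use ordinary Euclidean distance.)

Squared Euclidean distances:
d²(P, Hub-A) = (5−(-5.3))² + (6.7−(-17.9))² = 106.09 + 605.16 = 711.25
d²(P, Hub-B) = (5−(-3.1))² + (6.7−(-0.5))² = 65.61 + 51.84 = 117.45
d²(P, Hub-C) = (5−15.9)² + (6.7−18.1)² = 118.81 + 129.96 = 248.77
d²(P, Hub-D) = (5−11.4)² + (6.7−10.7)² = 40.96 + 16 = 56.96
d²(P, Hub-E) = (5−(-6.5))² + (6.7−0.4)² = 132.25 + 39.69 = 171.94
d²(P, Hub-F) = (5−11.7)² + (6.7−(-14.7))² = 44.89 + 457.96 = 502.85
The largest is to Hub-A.

Hub-A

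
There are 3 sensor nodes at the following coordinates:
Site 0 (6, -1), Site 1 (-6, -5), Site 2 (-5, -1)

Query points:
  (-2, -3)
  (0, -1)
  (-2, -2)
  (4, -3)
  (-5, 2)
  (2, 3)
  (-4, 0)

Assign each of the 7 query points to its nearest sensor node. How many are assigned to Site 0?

2

(-2, -3) — d² to each: Site 0:68, Site 1:20, Site 2:13 → nearest is Site 2
(0, -1) — d² to each: Site 0:36, Site 1:52, Site 2:25 → nearest is Site 2
(-2, -2) — d² to each: Site 0:65, Site 1:25, Site 2:10 → nearest is Site 2
(4, -3) — d² to each: Site 0:8, Site 1:104, Site 2:85 → nearest is Site 0
(-5, 2) — d² to each: Site 0:130, Site 1:50, Site 2:9 → nearest is Site 2
(2, 3) — d² to each: Site 0:32, Site 1:128, Site 2:65 → nearest is Site 0
(-4, 0) — d² to each: Site 0:101, Site 1:29, Site 2:2 → nearest is Site 2
2 of the 7 points have Site 0 as nearest.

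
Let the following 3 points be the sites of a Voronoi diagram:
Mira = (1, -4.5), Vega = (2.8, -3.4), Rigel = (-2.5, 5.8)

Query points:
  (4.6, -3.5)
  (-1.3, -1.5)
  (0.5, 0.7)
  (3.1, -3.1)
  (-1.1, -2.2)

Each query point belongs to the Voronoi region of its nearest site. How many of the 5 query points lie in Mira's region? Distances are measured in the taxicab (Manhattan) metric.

3

(4.6, -3.5) — d to each: Mira:4.6, Vega:1.9, Rigel:16.4 → nearest is Vega
(-1.3, -1.5) — d to each: Mira:5.3, Vega:6, Rigel:8.5 → nearest is Mira
(0.5, 0.7) — d to each: Mira:5.7, Vega:6.4, Rigel:8.1 → nearest is Mira
(3.1, -3.1) — d to each: Mira:3.5, Vega:0.6, Rigel:14.5 → nearest is Vega
(-1.1, -2.2) — d to each: Mira:4.4, Vega:5.1, Rigel:9.4 → nearest is Mira
3 of the 5 points have Mira as nearest.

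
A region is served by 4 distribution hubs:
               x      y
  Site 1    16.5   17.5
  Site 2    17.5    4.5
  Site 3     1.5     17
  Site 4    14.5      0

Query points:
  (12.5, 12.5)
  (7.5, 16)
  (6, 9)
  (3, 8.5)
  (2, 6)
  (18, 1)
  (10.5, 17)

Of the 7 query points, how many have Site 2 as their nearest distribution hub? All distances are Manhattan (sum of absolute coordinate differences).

1

(12.5, 12.5) — d to each: Site 1:9, Site 2:13, Site 3:15.5, Site 4:14.5 → nearest is Site 1
(7.5, 16) — d to each: Site 1:10.5, Site 2:21.5, Site 3:7, Site 4:23 → nearest is Site 3
(6, 9) — d to each: Site 1:19, Site 2:16, Site 3:12.5, Site 4:17.5 → nearest is Site 3
(3, 8.5) — d to each: Site 1:22.5, Site 2:18.5, Site 3:10, Site 4:20 → nearest is Site 3
(2, 6) — d to each: Site 1:26, Site 2:17, Site 3:11.5, Site 4:18.5 → nearest is Site 3
(18, 1) — d to each: Site 1:18, Site 2:4, Site 3:32.5, Site 4:4.5 → nearest is Site 2
(10.5, 17) — d to each: Site 1:6.5, Site 2:19.5, Site 3:9, Site 4:21 → nearest is Site 1
1 of the 7 points has Site 2 as nearest.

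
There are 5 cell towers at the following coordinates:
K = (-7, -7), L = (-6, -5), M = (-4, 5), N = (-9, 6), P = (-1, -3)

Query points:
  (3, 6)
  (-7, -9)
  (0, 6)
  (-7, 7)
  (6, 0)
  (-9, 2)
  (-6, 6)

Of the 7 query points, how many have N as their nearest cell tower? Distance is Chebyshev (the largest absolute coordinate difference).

(3, 6) — d to each: K:13, L:11, M:7, N:12, P:9 → nearest is M
(-7, -9) — d to each: K:2, L:4, M:14, N:15, P:6 → nearest is K
(0, 6) — d to each: K:13, L:11, M:4, N:9, P:9 → nearest is M
(-7, 7) — d to each: K:14, L:12, M:3, N:2, P:10 → nearest is N
(6, 0) — d to each: K:13, L:12, M:10, N:15, P:7 → nearest is P
(-9, 2) — d to each: K:9, L:7, M:5, N:4, P:8 → nearest is N
(-6, 6) — d to each: K:13, L:11, M:2, N:3, P:9 → nearest is M
2 of the 7 points have N as nearest.

2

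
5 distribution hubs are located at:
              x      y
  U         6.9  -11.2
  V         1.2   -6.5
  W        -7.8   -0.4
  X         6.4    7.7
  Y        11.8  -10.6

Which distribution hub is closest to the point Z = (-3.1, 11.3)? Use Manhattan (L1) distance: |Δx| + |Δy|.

d(Z,U) = |-3.1−6.9| + |11.3−(-11.2)| = 10 + 22.5 = 32.5
d(Z,V) = |-3.1−1.2| + |11.3−(-6.5)| = 4.3 + 17.8 = 22.1
d(Z,W) = |-3.1−(-7.8)| + |11.3−(-0.4)| = 4.7 + 11.7 = 16.4
d(Z,X) = |-3.1−6.4| + |11.3−7.7| = 9.5 + 3.6 = 13.1
d(Z,Y) = |-3.1−11.8| + |11.3−(-10.6)| = 14.9 + 21.9 = 36.8
The smallest is to X, so Z lies in the Voronoi region of X.

X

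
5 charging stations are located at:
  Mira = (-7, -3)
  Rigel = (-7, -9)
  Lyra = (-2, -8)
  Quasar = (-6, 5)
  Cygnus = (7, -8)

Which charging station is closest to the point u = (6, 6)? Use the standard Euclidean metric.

Quasar

Since √ is increasing, it suffices to compare squared distances:
d²(u, Mira) = (6−(-7))² + (6−(-3))² = 169 + 81 = 250
d²(u, Rigel) = (6−(-7))² + (6−(-9))² = 169 + 225 = 394
d²(u, Lyra) = (6−(-2))² + (6−(-8))² = 64 + 196 = 260
d²(u, Quasar) = (6−(-6))² + (6−5)² = 144 + 1 = 145
d²(u, Cygnus) = (6−7)² + (6−(-8))² = 1 + 196 = 197
Minimum is at Quasar.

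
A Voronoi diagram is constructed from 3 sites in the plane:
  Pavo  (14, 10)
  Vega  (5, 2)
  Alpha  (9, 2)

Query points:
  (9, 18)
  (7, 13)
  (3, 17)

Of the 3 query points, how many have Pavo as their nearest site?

(9, 18) — d² to each: Pavo:89, Vega:272, Alpha:256 → nearest is Pavo
(7, 13) — d² to each: Pavo:58, Vega:125, Alpha:125 → nearest is Pavo
(3, 17) — d² to each: Pavo:170, Vega:229, Alpha:261 → nearest is Pavo
3 of the 3 points have Pavo as nearest.

3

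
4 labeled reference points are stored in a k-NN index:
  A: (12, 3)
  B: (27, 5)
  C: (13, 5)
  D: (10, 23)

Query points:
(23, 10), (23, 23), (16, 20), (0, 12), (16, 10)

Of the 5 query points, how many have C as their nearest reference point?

(23, 10) — d² to each: A:170, B:41, C:125, D:338 → nearest is B
(23, 23) — d² to each: A:521, B:340, C:424, D:169 → nearest is D
(16, 20) — d² to each: A:305, B:346, C:234, D:45 → nearest is D
(0, 12) — d² to each: A:225, B:778, C:218, D:221 → nearest is C
(16, 10) — d² to each: A:65, B:146, C:34, D:205 → nearest is C
2 of the 5 points have C as nearest.

2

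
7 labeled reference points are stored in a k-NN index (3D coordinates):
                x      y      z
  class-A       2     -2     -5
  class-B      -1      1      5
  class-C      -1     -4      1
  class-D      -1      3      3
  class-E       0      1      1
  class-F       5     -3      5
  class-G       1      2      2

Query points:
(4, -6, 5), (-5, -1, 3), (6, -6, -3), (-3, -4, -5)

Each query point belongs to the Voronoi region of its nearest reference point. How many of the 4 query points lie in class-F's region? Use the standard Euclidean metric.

(4, -6, 5) — d² to each: class-A:120, class-B:74, class-C:45, class-D:110, class-E:81, class-F:10, class-G:82 → nearest is class-F
(-5, -1, 3) — d² to each: class-A:114, class-B:24, class-C:29, class-D:32, class-E:33, class-F:108, class-G:46 → nearest is class-B
(6, -6, -3) — d² to each: class-A:36, class-B:162, class-C:69, class-D:166, class-E:101, class-F:74, class-G:114 → nearest is class-A
(-3, -4, -5) — d² to each: class-A:29, class-B:129, class-C:40, class-D:117, class-E:70, class-F:165, class-G:101 → nearest is class-A
1 of the 4 points has class-F as nearest.

1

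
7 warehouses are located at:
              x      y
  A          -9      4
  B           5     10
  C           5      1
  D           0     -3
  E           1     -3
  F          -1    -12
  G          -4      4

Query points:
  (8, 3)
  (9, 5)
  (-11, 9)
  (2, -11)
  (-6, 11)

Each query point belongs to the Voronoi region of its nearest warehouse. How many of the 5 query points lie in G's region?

1

(8, 3) — d² to each: A:290, B:58, C:13, D:100, E:85, F:306, G:145 → nearest is C
(9, 5) — d² to each: A:325, B:41, C:32, D:145, E:128, F:389, G:170 → nearest is C
(-11, 9) — d² to each: A:29, B:257, C:320, D:265, E:288, F:541, G:74 → nearest is A
(2, -11) — d² to each: A:346, B:450, C:153, D:68, E:65, F:10, G:261 → nearest is F
(-6, 11) — d² to each: A:58, B:122, C:221, D:232, E:245, F:554, G:53 → nearest is G
1 of the 5 points has G as nearest.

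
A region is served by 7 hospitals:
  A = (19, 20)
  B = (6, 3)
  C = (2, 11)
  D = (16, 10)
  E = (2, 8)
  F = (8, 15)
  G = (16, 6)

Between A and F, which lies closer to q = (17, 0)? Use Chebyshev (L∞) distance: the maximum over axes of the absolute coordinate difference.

d(q,A) = max(2, 20) = 20
d(q,F) = max(9, 15) = 15
20 > 15, so F is closer.

F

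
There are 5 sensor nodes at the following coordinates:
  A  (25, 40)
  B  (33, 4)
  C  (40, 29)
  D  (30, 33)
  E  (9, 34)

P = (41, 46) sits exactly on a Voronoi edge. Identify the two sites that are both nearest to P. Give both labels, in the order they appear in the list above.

C and D

Squared distances from P to each site:
|PA|² = (41−25)² + (46−40)² = 256 + 36 = 292
|PB|² = (41−33)² + (46−4)² = 64 + 1764 = 1828
|PC|² = (41−40)² + (46−29)² = 1 + 289 = 290
|PD|² = (41−30)² + (46−33)² = 121 + 169 = 290
|PE|² = (41−9)² + (46−34)² = 1024 + 144 = 1168
P is equidistant from C and D (both at squared distance 290), and every other site is strictly farther — so P lies on the C–D Voronoi edge.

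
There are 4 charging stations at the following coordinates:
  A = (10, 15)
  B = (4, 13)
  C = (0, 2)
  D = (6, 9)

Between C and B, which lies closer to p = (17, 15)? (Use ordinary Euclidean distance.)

B

Compare squared distances:
|pC|² = (17−0)² + (15−2)² = 289 + 169 = 458
|pB|² = (17−4)² + (15−13)² = 169 + 4 = 173
458 > 173, so B is closer.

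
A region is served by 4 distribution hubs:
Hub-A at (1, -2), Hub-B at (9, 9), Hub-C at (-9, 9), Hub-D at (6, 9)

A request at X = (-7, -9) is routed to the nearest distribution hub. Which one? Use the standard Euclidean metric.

Compare squared distances (the ordering matches that of the actual distances):
d²(X, Hub-A) = (-7−1)² + (-9−(-2))² = 64 + 49 = 113
d²(X, Hub-B) = (-7−9)² + (-9−9)² = 256 + 324 = 580
d²(X, Hub-C) = (-7−(-9))² + (-9−9)² = 4 + 324 = 328
d²(X, Hub-D) = (-7−6)² + (-9−9)² = 169 + 324 = 493
Minimum is at Hub-A.

Hub-A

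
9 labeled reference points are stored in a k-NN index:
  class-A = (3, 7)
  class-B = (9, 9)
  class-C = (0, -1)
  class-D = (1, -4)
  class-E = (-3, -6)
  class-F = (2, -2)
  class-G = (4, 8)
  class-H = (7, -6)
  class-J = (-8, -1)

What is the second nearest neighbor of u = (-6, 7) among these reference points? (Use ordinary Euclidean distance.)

Since √ is increasing, it suffices to compare squared distances:
d²(u, class-A) = 81 + 0 = 81
d²(u, class-B) = 225 + 4 = 229
d²(u, class-C) = 36 + 64 = 100
d²(u, class-D) = 49 + 121 = 170
d²(u, class-E) = 9 + 169 = 178
d²(u, class-F) = 64 + 81 = 145
d²(u, class-G) = 100 + 1 = 101
d²(u, class-H) = 169 + 169 = 338
d²(u, class-J) = 4 + 64 = 68
Sorted ascending: class-J, class-A, class-C, … — the second-nearest is class-A.

class-A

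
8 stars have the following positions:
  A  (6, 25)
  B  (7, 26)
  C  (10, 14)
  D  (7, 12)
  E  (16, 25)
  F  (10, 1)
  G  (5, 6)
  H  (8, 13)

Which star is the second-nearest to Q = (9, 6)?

F

Since √ is increasing, it suffices to compare squared distances:
|QA|² = (9−6)² + (6−25)² = 9 + 361 = 370
|QB|² = (9−7)² + (6−26)² = 4 + 400 = 404
|QC|² = (9−10)² + (6−14)² = 1 + 64 = 65
|QD|² = (9−7)² + (6−12)² = 4 + 36 = 40
|QE|² = (9−16)² + (6−25)² = 49 + 361 = 410
|QF|² = (9−10)² + (6−1)² = 1 + 25 = 26
|QG|² = (9−5)² + (6−6)² = 16 + 0 = 16
|QH|² = (9−8)² + (6−13)² = 1 + 49 = 50
Sorted ascending: G, F, D, … — the second-nearest is F.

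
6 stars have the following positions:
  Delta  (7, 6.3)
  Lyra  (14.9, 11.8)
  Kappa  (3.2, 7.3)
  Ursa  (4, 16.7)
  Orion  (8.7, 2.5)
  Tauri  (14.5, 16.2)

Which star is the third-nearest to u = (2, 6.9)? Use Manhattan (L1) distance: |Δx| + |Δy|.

d(u, Delta) = |2−7| + |6.9−6.3| = 5 + 0.6 = 5.6
d(u, Lyra) = |2−14.9| + |6.9−11.8| = 12.9 + 4.9 = 17.8
d(u, Kappa) = |2−3.2| + |6.9−7.3| = 1.2 + 0.4 = 1.6
d(u, Ursa) = |2−4| + |6.9−16.7| = 2 + 9.8 = 11.8
d(u, Orion) = |2−8.7| + |6.9−2.5| = 6.7 + 4.4 = 11.1
d(u, Tauri) = |2−14.5| + |6.9−16.2| = 12.5 + 9.3 = 21.8
Sorted ascending: Kappa, Delta, Orion, Ursa, … — the third-nearest is Orion.

Orion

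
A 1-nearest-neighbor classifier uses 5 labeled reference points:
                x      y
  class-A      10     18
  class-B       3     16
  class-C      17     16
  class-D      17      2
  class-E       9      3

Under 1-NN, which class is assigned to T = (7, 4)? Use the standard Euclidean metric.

class-E

Since √ is increasing, it suffices to compare squared distances:
d²(T, class-A) = (7−10)² + (4−18)² = 9 + 196 = 205
d²(T, class-B) = (7−3)² + (4−16)² = 16 + 144 = 160
d²(T, class-C) = (7−17)² + (4−16)² = 100 + 144 = 244
d²(T, class-D) = (7−17)² + (4−2)² = 100 + 4 = 104
d²(T, class-E) = (7−9)² + (4−3)² = 4 + 1 = 5
The smallest is to class-E, so T lies in the Voronoi region of class-E.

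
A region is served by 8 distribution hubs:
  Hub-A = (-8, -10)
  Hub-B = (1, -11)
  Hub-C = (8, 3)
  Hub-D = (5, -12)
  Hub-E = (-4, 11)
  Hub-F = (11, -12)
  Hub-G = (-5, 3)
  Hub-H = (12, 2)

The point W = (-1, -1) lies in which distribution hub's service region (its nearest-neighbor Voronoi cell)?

Hub-G

Squared Euclidean distances:
d²(W, Hub-A) = (-1−(-8))² + (-1−(-10))² = 49 + 81 = 130
d²(W, Hub-B) = (-1−1)² + (-1−(-11))² = 4 + 100 = 104
d²(W, Hub-C) = (-1−8)² + (-1−3)² = 81 + 16 = 97
d²(W, Hub-D) = (-1−5)² + (-1−(-12))² = 36 + 121 = 157
d²(W, Hub-E) = (-1−(-4))² + (-1−11)² = 9 + 144 = 153
d²(W, Hub-F) = (-1−11)² + (-1−(-12))² = 144 + 121 = 265
d²(W, Hub-G) = (-1−(-5))² + (-1−3)² = 16 + 16 = 32
d²(W, Hub-H) = (-1−12)² + (-1−2)² = 169 + 9 = 178
Minimum is at Hub-G.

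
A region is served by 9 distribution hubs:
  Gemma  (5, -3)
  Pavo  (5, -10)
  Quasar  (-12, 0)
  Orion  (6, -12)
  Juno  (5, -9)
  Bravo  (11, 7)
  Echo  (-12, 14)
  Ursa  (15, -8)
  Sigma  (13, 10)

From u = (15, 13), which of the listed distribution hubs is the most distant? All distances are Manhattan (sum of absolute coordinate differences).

Quasar

d(u, Gemma) = |15−5| + |13−(-3)| = 10 + 16 = 26
d(u, Pavo) = |15−5| + |13−(-10)| = 10 + 23 = 33
d(u, Quasar) = |15−(-12)| + |13−0| = 27 + 13 = 40
d(u, Orion) = |15−6| + |13−(-12)| = 9 + 25 = 34
d(u, Juno) = |15−5| + |13−(-9)| = 10 + 22 = 32
d(u, Bravo) = |15−11| + |13−7| = 4 + 6 = 10
d(u, Echo) = |15−(-12)| + |13−14| = 27 + 1 = 28
d(u, Ursa) = |15−15| + |13−(-8)| = 0 + 21 = 21
d(u, Sigma) = |15−13| + |13−10| = 2 + 3 = 5
The largest is to Quasar.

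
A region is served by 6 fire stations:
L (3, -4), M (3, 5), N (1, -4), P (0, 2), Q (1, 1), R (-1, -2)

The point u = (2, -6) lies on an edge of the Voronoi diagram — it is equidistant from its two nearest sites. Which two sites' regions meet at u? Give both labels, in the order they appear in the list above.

L and N

Squared distances from u to each site:
|uL|² = (2−3)² + (-6−(-4))² = 1 + 4 = 5
|uM|² = (2−3)² + (-6−5)² = 1 + 121 = 122
|uN|² = (2−1)² + (-6−(-4))² = 1 + 4 = 5
|uP|² = (2−0)² + (-6−2)² = 4 + 64 = 68
|uQ|² = (2−1)² + (-6−1)² = 1 + 49 = 50
|uR|² = (2−(-1))² + (-6−(-2))² = 9 + 16 = 25
u is equidistant from L and N (both at squared distance 5), and every other site is strictly farther — so u lies on the L–N Voronoi edge.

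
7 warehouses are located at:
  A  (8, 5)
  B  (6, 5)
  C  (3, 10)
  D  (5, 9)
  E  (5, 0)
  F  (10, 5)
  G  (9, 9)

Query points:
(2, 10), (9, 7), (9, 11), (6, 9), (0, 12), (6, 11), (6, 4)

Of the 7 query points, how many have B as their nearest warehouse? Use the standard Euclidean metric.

1

(2, 10) — d² to each: A:61, B:41, C:1, D:10, E:109, F:89, G:50 → nearest is C
(9, 7) — d² to each: A:5, B:13, C:45, D:20, E:65, F:5, G:4 → nearest is G
(9, 11) — d² to each: A:37, B:45, C:37, D:20, E:137, F:37, G:4 → nearest is G
(6, 9) — d² to each: A:20, B:16, C:10, D:1, E:82, F:32, G:9 → nearest is D
(0, 12) — d² to each: A:113, B:85, C:13, D:34, E:169, F:149, G:90 → nearest is C
(6, 11) — d² to each: A:40, B:36, C:10, D:5, E:122, F:52, G:13 → nearest is D
(6, 4) — d² to each: A:5, B:1, C:45, D:26, E:17, F:17, G:34 → nearest is B
1 of the 7 points has B as nearest.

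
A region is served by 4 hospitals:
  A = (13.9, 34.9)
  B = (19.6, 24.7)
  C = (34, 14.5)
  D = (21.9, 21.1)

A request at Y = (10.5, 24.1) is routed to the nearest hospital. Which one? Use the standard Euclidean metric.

B

Compare squared distances (the ordering matches that of the actual distances):
|YA|² = 11.56 + 116.64 = 128.2
|YB|² = 82.81 + 0.36 = 83.17
|YC|² = 552.25 + 92.16 = 644.41
|YD|² = 129.96 + 9 = 138.96
The smallest is to B, so Y lies in the Voronoi region of B.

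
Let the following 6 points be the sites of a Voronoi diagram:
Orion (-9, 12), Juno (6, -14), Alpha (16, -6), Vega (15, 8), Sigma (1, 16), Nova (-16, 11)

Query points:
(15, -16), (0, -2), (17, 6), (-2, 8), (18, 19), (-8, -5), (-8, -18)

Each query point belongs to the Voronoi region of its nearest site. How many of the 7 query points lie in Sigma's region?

0

(15, -16) — d² to each: Orion:1360, Juno:85, Alpha:101, Vega:576, Sigma:1220, Nova:1690 → nearest is Juno
(0, -2) — d² to each: Orion:277, Juno:180, Alpha:272, Vega:325, Sigma:325, Nova:425 → nearest is Juno
(17, 6) — d² to each: Orion:712, Juno:521, Alpha:145, Vega:8, Sigma:356, Nova:1114 → nearest is Vega
(-2, 8) — d² to each: Orion:65, Juno:548, Alpha:520, Vega:289, Sigma:73, Nova:205 → nearest is Orion
(18, 19) — d² to each: Orion:778, Juno:1233, Alpha:629, Vega:130, Sigma:298, Nova:1220 → nearest is Vega
(-8, -5) — d² to each: Orion:290, Juno:277, Alpha:577, Vega:698, Sigma:522, Nova:320 → nearest is Juno
(-8, -18) — d² to each: Orion:901, Juno:212, Alpha:720, Vega:1205, Sigma:1237, Nova:905 → nearest is Juno
0 of the 7 points have Sigma as nearest.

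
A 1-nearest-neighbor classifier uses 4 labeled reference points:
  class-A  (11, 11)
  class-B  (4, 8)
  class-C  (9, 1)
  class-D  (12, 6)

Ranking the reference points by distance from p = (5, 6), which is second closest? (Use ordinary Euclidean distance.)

Squared Euclidean distances:
d²(p, class-A) = (5−11)² + (6−11)² = 36 + 25 = 61
d²(p, class-B) = (5−4)² + (6−8)² = 1 + 4 = 5
d²(p, class-C) = (5−9)² + (6−1)² = 16 + 25 = 41
d²(p, class-D) = (5−12)² + (6−6)² = 49 + 0 = 49
Sorted ascending: class-B, class-C, class-D, … — the second-nearest is class-C.

class-C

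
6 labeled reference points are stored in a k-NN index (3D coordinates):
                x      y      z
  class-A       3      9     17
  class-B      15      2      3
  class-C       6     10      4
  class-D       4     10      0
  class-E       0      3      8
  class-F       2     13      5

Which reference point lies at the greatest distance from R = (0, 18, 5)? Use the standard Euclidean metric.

Compare squared distances (the ordering matches that of the actual distances):
d²(R, class-A) = (0−3)² + (18−9)² + (5−17)² = 9 + 81 + 144 = 234
d²(R, class-B) = (0−15)² + (18−2)² + (5−3)² = 225 + 256 + 4 = 485
d²(R, class-C) = (0−6)² + (18−10)² + (5−4)² = 36 + 64 + 1 = 101
d²(R, class-D) = (0−4)² + (18−10)² + (5−0)² = 16 + 64 + 25 = 105
d²(R, class-E) = (0−0)² + (18−3)² + (5−8)² = 0 + 225 + 9 = 234
d²(R, class-F) = (0−2)² + (18−13)² + (5−5)² = 4 + 25 + 0 = 29
The largest is to class-B.

class-B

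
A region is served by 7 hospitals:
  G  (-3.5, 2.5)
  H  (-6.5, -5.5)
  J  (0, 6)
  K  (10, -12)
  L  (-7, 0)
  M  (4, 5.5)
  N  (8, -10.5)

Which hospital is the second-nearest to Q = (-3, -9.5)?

Compare squared distances (the ordering matches that of the actual distances):
|QG|² = 0.25 + 144 = 144.25
|QH|² = 12.25 + 16 = 28.25
|QJ|² = 9 + 240.25 = 249.25
|QK|² = 169 + 6.25 = 175.25
|QL|² = 16 + 90.25 = 106.25
|QM|² = 49 + 225 = 274
|QN|² = 121 + 1 = 122
Sorted ascending: H, L, N, … — the second-nearest is L.

L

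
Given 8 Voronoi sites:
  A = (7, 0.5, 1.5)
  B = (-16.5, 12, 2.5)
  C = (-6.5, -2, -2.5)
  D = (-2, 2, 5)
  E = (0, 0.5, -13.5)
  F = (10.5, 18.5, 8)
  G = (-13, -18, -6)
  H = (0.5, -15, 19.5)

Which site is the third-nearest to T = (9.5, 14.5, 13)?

D

Since √ is increasing, it suffices to compare squared distances:
|TA|² = (9.5−7)² + (14.5−0.5)² + (13−1.5)² = 6.25 + 196 + 132.25 = 334.5
|TB|² = (9.5−(-16.5))² + (14.5−12)² + (13−2.5)² = 676 + 6.25 + 110.25 = 792.5
|TC|² = (9.5−(-6.5))² + (14.5−(-2))² + (13−(-2.5))² = 256 + 272.25 + 240.25 = 768.5
|TD|² = (9.5−(-2))² + (14.5−2)² + (13−5)² = 132.25 + 156.25 + 64 = 352.5
|TE|² = (9.5−0)² + (14.5−0.5)² + (13−(-13.5))² = 90.25 + 196 + 702.25 = 988.5
|TF|² = (9.5−10.5)² + (14.5−18.5)² + (13−8)² = 1 + 16 + 25 = 42
|TG|² = (9.5−(-13))² + (14.5−(-18))² + (13−(-6))² = 506.25 + 1056.25 + 361 = 1923.5
|TH|² = (9.5−0.5)² + (14.5−(-15))² + (13−19.5)² = 81 + 870.25 + 42.25 = 993.5
Sorted ascending: F, A, D, C, … — the third-nearest is D.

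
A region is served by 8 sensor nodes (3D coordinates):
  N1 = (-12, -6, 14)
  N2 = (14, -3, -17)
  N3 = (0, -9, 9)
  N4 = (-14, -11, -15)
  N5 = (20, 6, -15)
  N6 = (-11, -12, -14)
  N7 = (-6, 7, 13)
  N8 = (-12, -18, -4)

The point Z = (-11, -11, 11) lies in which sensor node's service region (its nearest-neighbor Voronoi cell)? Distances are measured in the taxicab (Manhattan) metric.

d(Z,N1) = |-11−(-12)| + |-11−(-6)| + |11−14| = 1 + 5 + 3 = 9
d(Z,N2) = |-11−14| + |-11−(-3)| + |11−(-17)| = 25 + 8 + 28 = 61
d(Z,N3) = |-11−0| + |-11−(-9)| + |11−9| = 11 + 2 + 2 = 15
d(Z,N4) = |-11−(-14)| + |-11−(-11)| + |11−(-15)| = 3 + 0 + 26 = 29
d(Z,N5) = |-11−20| + |-11−6| + |11−(-15)| = 31 + 17 + 26 = 74
d(Z,N6) = |-11−(-11)| + |-11−(-12)| + |11−(-14)| = 0 + 1 + 25 = 26
d(Z,N7) = |-11−(-6)| + |-11−7| + |11−13| = 5 + 18 + 2 = 25
d(Z,N8) = |-11−(-12)| + |-11−(-18)| + |11−(-4)| = 1 + 7 + 15 = 23
N1 is nearest.

N1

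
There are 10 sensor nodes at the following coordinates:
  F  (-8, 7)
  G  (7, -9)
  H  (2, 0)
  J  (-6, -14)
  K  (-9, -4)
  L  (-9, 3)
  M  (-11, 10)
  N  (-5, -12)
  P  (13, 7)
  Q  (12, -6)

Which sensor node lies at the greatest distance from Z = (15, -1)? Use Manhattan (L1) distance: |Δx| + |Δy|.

M

d(Z,F) = 23 + 8 = 31
d(Z,G) = 8 + 8 = 16
d(Z,H) = 13 + 1 = 14
d(Z,J) = 21 + 13 = 34
d(Z,K) = 24 + 3 = 27
d(Z,L) = 24 + 4 = 28
d(Z,M) = 26 + 11 = 37
d(Z,N) = 20 + 11 = 31
d(Z,P) = 2 + 8 = 10
d(Z,Q) = 3 + 5 = 8
The largest is to M.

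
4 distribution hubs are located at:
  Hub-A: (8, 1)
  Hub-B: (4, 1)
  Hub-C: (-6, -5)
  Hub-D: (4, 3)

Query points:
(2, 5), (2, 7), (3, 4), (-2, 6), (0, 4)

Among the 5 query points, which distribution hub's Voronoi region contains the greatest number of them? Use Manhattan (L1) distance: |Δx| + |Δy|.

(2, 5) — d to each: Hub-A:10, Hub-B:6, Hub-C:18, Hub-D:4 → nearest is Hub-D
(2, 7) — d to each: Hub-A:12, Hub-B:8, Hub-C:20, Hub-D:6 → nearest is Hub-D
(3, 4) — d to each: Hub-A:8, Hub-B:4, Hub-C:18, Hub-D:2 → nearest is Hub-D
(-2, 6) — d to each: Hub-A:15, Hub-B:11, Hub-C:15, Hub-D:9 → nearest is Hub-D
(0, 4) — d to each: Hub-A:11, Hub-B:7, Hub-C:15, Hub-D:5 → nearest is Hub-D
Tally — Hub-D:5. Hub-D captures the most (5).

Hub-D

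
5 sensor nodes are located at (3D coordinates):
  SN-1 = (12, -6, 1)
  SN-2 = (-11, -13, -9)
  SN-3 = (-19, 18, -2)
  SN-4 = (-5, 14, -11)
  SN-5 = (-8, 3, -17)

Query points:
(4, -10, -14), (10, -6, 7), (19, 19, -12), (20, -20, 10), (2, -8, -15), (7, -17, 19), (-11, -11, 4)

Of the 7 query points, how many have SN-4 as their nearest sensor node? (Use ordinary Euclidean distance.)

(4, -10, -14) — d² to each: SN-1:305, SN-2:259, SN-3:1457, SN-4:666, SN-5:322 → nearest is SN-2
(10, -6, 7) — d² to each: SN-1:40, SN-2:746, SN-3:1498, SN-4:949, SN-5:981 → nearest is SN-1
(19, 19, -12) — d² to each: SN-1:843, SN-2:1933, SN-3:1545, SN-4:602, SN-5:1010 → nearest is SN-4
(20, -20, 10) — d² to each: SN-1:341, SN-2:1371, SN-3:3109, SN-4:2222, SN-5:2042 → nearest is SN-1
(2, -8, -15) — d² to each: SN-1:360, SN-2:230, SN-3:1286, SN-4:549, SN-5:225 → nearest is SN-5
(7, -17, 19) — d² to each: SN-1:470, SN-2:1124, SN-3:2342, SN-4:2005, SN-5:1921 → nearest is SN-1
(-11, -11, 4) — d² to each: SN-1:563, SN-2:173, SN-3:941, SN-4:886, SN-5:646 → nearest is SN-2
1 of the 7 points has SN-4 as nearest.

1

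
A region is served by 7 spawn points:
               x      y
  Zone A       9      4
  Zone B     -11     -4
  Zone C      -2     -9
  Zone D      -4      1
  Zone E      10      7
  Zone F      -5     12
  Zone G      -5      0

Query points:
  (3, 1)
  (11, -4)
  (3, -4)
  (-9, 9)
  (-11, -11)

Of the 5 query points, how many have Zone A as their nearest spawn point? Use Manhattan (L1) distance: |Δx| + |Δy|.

(3, 1) — d to each: Zone A:9, Zone B:19, Zone C:15, Zone D:7, Zone E:13, Zone F:19, Zone G:9 → nearest is Zone D
(11, -4) — d to each: Zone A:10, Zone B:22, Zone C:18, Zone D:20, Zone E:12, Zone F:32, Zone G:20 → nearest is Zone A
(3, -4) — d to each: Zone A:14, Zone B:14, Zone C:10, Zone D:12, Zone E:18, Zone F:24, Zone G:12 → nearest is Zone C
(-9, 9) — d to each: Zone A:23, Zone B:15, Zone C:25, Zone D:13, Zone E:21, Zone F:7, Zone G:13 → nearest is Zone F
(-11, -11) — d to each: Zone A:35, Zone B:7, Zone C:11, Zone D:19, Zone E:39, Zone F:29, Zone G:17 → nearest is Zone B
1 of the 5 points has Zone A as nearest.

1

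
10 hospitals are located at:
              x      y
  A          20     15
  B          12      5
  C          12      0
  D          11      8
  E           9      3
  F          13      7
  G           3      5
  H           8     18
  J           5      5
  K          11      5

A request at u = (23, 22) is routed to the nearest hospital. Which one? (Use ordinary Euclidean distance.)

A

Compare squared distances (the ordering matches that of the actual distances):
|uA|² = (23−20)² + (22−15)² = 9 + 49 = 58
|uB|² = (23−12)² + (22−5)² = 121 + 289 = 410
|uC|² = (23−12)² + (22−0)² = 121 + 484 = 605
|uD|² = (23−11)² + (22−8)² = 144 + 196 = 340
|uE|² = (23−9)² + (22−3)² = 196 + 361 = 557
|uF|² = (23−13)² + (22−7)² = 100 + 225 = 325
|uG|² = (23−3)² + (22−5)² = 400 + 289 = 689
|uH|² = (23−8)² + (22−18)² = 225 + 16 = 241
|uJ|² = (23−5)² + (22−5)² = 324 + 289 = 613
|uK|² = (23−11)² + (22−5)² = 144 + 289 = 433
The smallest is to A, so u lies in the Voronoi region of A.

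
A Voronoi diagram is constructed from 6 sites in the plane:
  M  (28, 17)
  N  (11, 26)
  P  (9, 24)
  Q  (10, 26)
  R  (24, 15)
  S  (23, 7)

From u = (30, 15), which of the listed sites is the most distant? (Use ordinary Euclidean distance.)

P

Since √ is increasing, it suffices to compare squared distances:
|uM|² = (30−28)² + (15−17)² = 4 + 4 = 8
|uN|² = (30−11)² + (15−26)² = 361 + 121 = 482
|uP|² = (30−9)² + (15−24)² = 441 + 81 = 522
|uQ|² = (30−10)² + (15−26)² = 400 + 121 = 521
|uR|² = (30−24)² + (15−15)² = 36 + 0 = 36
|uS|² = (30−23)² + (15−7)² = 49 + 64 = 113
The largest is to P.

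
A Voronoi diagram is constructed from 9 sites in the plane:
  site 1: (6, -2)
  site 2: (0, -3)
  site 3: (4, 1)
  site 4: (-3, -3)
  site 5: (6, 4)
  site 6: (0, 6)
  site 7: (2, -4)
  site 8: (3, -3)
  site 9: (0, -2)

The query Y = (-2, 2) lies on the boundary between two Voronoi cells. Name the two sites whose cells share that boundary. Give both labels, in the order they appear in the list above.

site 6 and site 9

Squared distances from Y to each site:
d²(Y, site 1) = 64 + 16 = 80
d²(Y, site 2) = 4 + 25 = 29
d²(Y, site 3) = 36 + 1 = 37
d²(Y, site 4) = 1 + 25 = 26
d²(Y, site 5) = 64 + 4 = 68
d²(Y, site 6) = 4 + 16 = 20
d²(Y, site 7) = 16 + 36 = 52
d²(Y, site 8) = 25 + 25 = 50
d²(Y, site 9) = 4 + 16 = 20
Y is equidistant from site 6 and site 9 (both at squared distance 20), and every other site is strictly farther — so Y lies on the site 6–site 9 Voronoi edge.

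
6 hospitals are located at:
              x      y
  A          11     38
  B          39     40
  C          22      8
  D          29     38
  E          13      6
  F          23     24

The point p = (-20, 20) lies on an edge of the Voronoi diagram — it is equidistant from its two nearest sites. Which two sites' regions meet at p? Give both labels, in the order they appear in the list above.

Squared distances from p to each site:
|pA|² = (-20−11)² + (20−38)² = 961 + 324 = 1285
|pB|² = (-20−39)² + (20−40)² = 3481 + 400 = 3881
|pC|² = (-20−22)² + (20−8)² = 1764 + 144 = 1908
|pD|² = (-20−29)² + (20−38)² = 2401 + 324 = 2725
|pE|² = (-20−13)² + (20−6)² = 1089 + 196 = 1285
|pF|² = (-20−23)² + (20−24)² = 1849 + 16 = 1865
p is equidistant from A and E (both at squared distance 1285), and every other site is strictly farther — so p lies on the A–E Voronoi edge.

A and E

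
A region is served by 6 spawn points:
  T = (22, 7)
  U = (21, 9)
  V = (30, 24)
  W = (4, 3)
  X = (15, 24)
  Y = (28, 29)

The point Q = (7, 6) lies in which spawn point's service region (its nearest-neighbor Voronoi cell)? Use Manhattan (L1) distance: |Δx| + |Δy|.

W

d(Q,T) = |7−22| + |6−7| = 15 + 1 = 16
d(Q,U) = |7−21| + |6−9| = 14 + 3 = 17
d(Q,V) = |7−30| + |6−24| = 23 + 18 = 41
d(Q,W) = |7−4| + |6−3| = 3 + 3 = 6
d(Q,X) = |7−15| + |6−24| = 8 + 18 = 26
d(Q,Y) = |7−28| + |6−29| = 21 + 23 = 44
W is nearest.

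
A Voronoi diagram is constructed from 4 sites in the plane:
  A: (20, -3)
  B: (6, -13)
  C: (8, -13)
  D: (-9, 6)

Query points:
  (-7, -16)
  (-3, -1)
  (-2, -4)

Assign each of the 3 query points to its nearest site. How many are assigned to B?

2

(-7, -16) — d² to each: A:898, B:178, C:234, D:488 → nearest is B
(-3, -1) — d² to each: A:533, B:225, C:265, D:85 → nearest is D
(-2, -4) — d² to each: A:485, B:145, C:181, D:149 → nearest is B
2 of the 3 points have B as nearest.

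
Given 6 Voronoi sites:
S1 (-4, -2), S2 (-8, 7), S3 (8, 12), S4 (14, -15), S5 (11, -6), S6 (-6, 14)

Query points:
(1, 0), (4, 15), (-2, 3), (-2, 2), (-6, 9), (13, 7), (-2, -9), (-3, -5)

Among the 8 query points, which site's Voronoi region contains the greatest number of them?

(1, 0) — d² to each: S1:29, S2:130, S3:193, S4:394, S5:136, S6:245 → nearest is S1
(4, 15) — d² to each: S1:353, S2:208, S3:25, S4:1000, S5:490, S6:101 → nearest is S3
(-2, 3) — d² to each: S1:29, S2:52, S3:181, S4:580, S5:250, S6:137 → nearest is S1
(-2, 2) — d² to each: S1:20, S2:61, S3:200, S4:545, S5:233, S6:160 → nearest is S1
(-6, 9) — d² to each: S1:125, S2:8, S3:205, S4:976, S5:514, S6:25 → nearest is S2
(13, 7) — d² to each: S1:370, S2:441, S3:50, S4:485, S5:173, S6:410 → nearest is S3
(-2, -9) — d² to each: S1:53, S2:292, S3:541, S4:292, S5:178, S6:545 → nearest is S1
(-3, -5) — d² to each: S1:10, S2:169, S3:410, S4:389, S5:197, S6:370 → nearest is S1
Tally — S1:5, S2:1, S3:2. S1 captures the most (5).

S1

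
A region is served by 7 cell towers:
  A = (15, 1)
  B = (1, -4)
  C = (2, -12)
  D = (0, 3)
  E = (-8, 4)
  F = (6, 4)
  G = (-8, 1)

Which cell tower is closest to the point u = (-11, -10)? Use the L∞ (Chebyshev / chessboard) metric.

G

d(u,A) = max(26, 11) = 26
d(u,B) = max(12, 6) = 12
d(u,C) = max(13, 2) = 13
d(u,D) = max(11, 13) = 13
d(u,E) = max(3, 14) = 14
d(u,F) = max(17, 14) = 17
d(u,G) = max(3, 11) = 11
G is nearest.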